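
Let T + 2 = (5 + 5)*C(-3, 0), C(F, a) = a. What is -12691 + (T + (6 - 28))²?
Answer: -12115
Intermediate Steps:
T = -2 (T = -2 + (5 + 5)*0 = -2 + 10*0 = -2 + 0 = -2)
-12691 + (T + (6 - 28))² = -12691 + (-2 + (6 - 28))² = -12691 + (-2 - 22)² = -12691 + (-24)² = -12691 + 576 = -12115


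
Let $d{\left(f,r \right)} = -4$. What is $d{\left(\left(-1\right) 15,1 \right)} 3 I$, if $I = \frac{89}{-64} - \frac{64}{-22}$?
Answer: $- \frac{3207}{176} \approx -18.222$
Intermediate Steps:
$I = \frac{1069}{704}$ ($I = 89 \left(- \frac{1}{64}\right) - - \frac{32}{11} = - \frac{89}{64} + \frac{32}{11} = \frac{1069}{704} \approx 1.5185$)
$d{\left(\left(-1\right) 15,1 \right)} 3 I = \left(-4\right) 3 \cdot \frac{1069}{704} = \left(-12\right) \frac{1069}{704} = - \frac{3207}{176}$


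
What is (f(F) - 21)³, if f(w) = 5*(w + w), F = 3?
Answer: 729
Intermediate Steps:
f(w) = 10*w (f(w) = 5*(2*w) = 10*w)
(f(F) - 21)³ = (10*3 - 21)³ = (30 - 21)³ = 9³ = 729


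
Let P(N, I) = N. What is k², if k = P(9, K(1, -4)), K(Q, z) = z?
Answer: 81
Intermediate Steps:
k = 9
k² = 9² = 81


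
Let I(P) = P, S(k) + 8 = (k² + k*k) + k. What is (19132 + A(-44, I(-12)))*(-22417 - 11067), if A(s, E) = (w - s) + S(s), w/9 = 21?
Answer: -776326540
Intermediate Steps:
w = 189 (w = 9*21 = 189)
S(k) = -8 + k + 2*k² (S(k) = -8 + ((k² + k*k) + k) = -8 + ((k² + k²) + k) = -8 + (2*k² + k) = -8 + (k + 2*k²) = -8 + k + 2*k²)
A(s, E) = 181 + 2*s² (A(s, E) = (189 - s) + (-8 + s + 2*s²) = 181 + 2*s²)
(19132 + A(-44, I(-12)))*(-22417 - 11067) = (19132 + (181 + 2*(-44)²))*(-22417 - 11067) = (19132 + (181 + 2*1936))*(-33484) = (19132 + (181 + 3872))*(-33484) = (19132 + 4053)*(-33484) = 23185*(-33484) = -776326540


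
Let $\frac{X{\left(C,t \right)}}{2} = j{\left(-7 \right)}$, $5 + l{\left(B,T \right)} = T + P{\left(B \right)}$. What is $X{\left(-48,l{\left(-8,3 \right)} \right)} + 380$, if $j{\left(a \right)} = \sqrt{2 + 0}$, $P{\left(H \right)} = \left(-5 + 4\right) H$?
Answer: $380 + 2 \sqrt{2} \approx 382.83$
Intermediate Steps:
$P{\left(H \right)} = - H$
$l{\left(B,T \right)} = -5 + T - B$ ($l{\left(B,T \right)} = -5 - \left(B - T\right) = -5 + T - B$)
$j{\left(a \right)} = \sqrt{2}$
$X{\left(C,t \right)} = 2 \sqrt{2}$
$X{\left(-48,l{\left(-8,3 \right)} \right)} + 380 = 2 \sqrt{2} + 380 = 380 + 2 \sqrt{2}$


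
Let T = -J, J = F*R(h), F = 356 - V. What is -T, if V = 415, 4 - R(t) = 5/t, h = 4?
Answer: -649/4 ≈ -162.25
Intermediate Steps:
R(t) = 4 - 5/t
F = -59 (F = 356 - 1*415 = 356 - 415 = -59)
J = -649/4 (J = -59*(4 - 5/4) = -59*11/4 = -649/4 ≈ -162.25)
T = 649/4 (T = -1*(-649/4) = 649/4 ≈ 162.25)
-T = -1*649/4 = -649/4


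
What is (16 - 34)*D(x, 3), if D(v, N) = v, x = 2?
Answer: -36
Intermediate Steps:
(16 - 34)*D(x, 3) = (16 - 34)*2 = -18*2 = -36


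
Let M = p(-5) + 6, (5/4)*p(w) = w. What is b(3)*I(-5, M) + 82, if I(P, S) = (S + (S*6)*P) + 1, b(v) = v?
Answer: -89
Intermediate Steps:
p(w) = 4*w/5
M = 2 (M = (⅘)*(-5) + 6 = -4 + 6 = 2)
I(P, S) = 1 + S + 6*P*S (I(P, S) = (S + (6*S)*P) + 1 = (S + 6*P*S) + 1 = 1 + S + 6*P*S)
b(3)*I(-5, M) + 82 = 3*(1 + 2 + 6*(-5)*2) + 82 = 3*(1 + 2 - 60) + 82 = 3*(-57) + 82 = -171 + 82 = -89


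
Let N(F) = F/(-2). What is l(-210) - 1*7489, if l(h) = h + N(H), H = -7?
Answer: -15391/2 ≈ -7695.5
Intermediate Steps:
N(F) = -F/2 (N(F) = F*(-½) = -F/2)
l(h) = 7/2 + h (l(h) = h - ½*(-7) = h + 7/2 = 7/2 + h)
l(-210) - 1*7489 = (7/2 - 210) - 1*7489 = -413/2 - 7489 = -15391/2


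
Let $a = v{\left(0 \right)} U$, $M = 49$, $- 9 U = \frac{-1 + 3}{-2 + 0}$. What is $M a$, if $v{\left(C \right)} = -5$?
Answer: $- \frac{245}{9} \approx -27.222$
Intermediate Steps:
$U = \frac{1}{9}$ ($U = - \frac{\left(-1 + 3\right) \frac{1}{-2 + 0}}{9} = - \frac{2 \frac{1}{-2}}{9} = - \frac{2 \left(- \frac{1}{2}\right)}{9} = \left(- \frac{1}{9}\right) \left(-1\right) = \frac{1}{9} \approx 0.11111$)
$a = - \frac{5}{9}$ ($a = \left(-5\right) \frac{1}{9} = - \frac{5}{9} \approx -0.55556$)
$M a = 49 \left(- \frac{5}{9}\right) = - \frac{245}{9}$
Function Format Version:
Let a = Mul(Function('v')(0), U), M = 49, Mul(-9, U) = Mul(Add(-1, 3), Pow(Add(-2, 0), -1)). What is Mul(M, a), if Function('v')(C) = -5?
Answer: Rational(-245, 9) ≈ -27.222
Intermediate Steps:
U = Rational(1, 9) (U = Mul(Rational(-1, 9), Mul(Add(-1, 3), Pow(Add(-2, 0), -1))) = Mul(Rational(-1, 9), Mul(2, Pow(-2, -1))) = Mul(Rational(-1, 9), Mul(2, Rational(-1, 2))) = Mul(Rational(-1, 9), -1) = Rational(1, 9) ≈ 0.11111)
a = Rational(-5, 9) (a = Mul(-5, Rational(1, 9)) = Rational(-5, 9) ≈ -0.55556)
Mul(M, a) = Mul(49, Rational(-5, 9)) = Rational(-245, 9)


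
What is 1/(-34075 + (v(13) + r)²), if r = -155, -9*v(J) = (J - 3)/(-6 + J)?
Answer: -3969/39693050 ≈ -9.9992e-5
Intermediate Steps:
v(J) = -(-3 + J)/(9*(-6 + J)) (v(J) = -(J - 3)/(9*(-6 + J)) = -(-3 + J)/(9*(-6 + J)))
1/(-34075 + (v(13) + r)²) = 1/(-34075 + ((3 - 1*13)/(9*(-6 + 13)) - 155)²) = 1/(-34075 + ((⅑)*(3 - 13)/7 - 155)²) = 1/(-34075 + ((⅑)*(⅐)*(-10) - 155)²) = 1/(-34075 + (-10/63 - 155)²) = 1/(-34075 + (-9775/63)²) = 1/(-34075 + 95550625/3969) = 1/(-39693050/3969) = -3969/39693050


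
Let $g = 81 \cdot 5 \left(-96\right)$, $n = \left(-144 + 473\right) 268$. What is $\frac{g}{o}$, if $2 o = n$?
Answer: $- \frac{19440}{22043} \approx -0.88191$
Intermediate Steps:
$n = 88172$ ($n = 329 \cdot 268 = 88172$)
$o = 44086$ ($o = \frac{1}{2} \cdot 88172 = 44086$)
$g = -38880$ ($g = 405 \left(-96\right) = -38880$)
$\frac{g}{o} = - \frac{38880}{44086} = \left(-38880\right) \frac{1}{44086} = - \frac{19440}{22043}$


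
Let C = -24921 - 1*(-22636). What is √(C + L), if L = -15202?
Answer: 3*I*√1943 ≈ 132.24*I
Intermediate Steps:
C = -2285 (C = -24921 + 22636 = -2285)
√(C + L) = √(-2285 - 15202) = √(-17487) = 3*I*√1943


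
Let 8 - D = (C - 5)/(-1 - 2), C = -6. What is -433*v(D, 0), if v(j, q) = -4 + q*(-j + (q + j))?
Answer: 1732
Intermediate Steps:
D = 13/3 (D = 8 - (-6 - 5)/(-1 - 2) = 8 - (-11)/(-3) = 8 - (-11)*(-1)/3 = 8 - 1*11/3 = 8 - 11/3 = 13/3 ≈ 4.3333)
v(j, q) = -4 + q² (v(j, q) = -4 + q*(-j + (j + q)) = -4 + q*q = -4 + q²)
-433*v(D, 0) = -433*(-4 + 0²) = -433*(-4 + 0) = -433*(-4) = 1732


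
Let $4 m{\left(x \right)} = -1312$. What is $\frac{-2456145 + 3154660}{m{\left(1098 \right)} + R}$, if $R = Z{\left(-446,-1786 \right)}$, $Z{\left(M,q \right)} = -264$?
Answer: $- \frac{698515}{592} \approx -1179.9$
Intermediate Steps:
$m{\left(x \right)} = -328$ ($m{\left(x \right)} = \frac{1}{4} \left(-1312\right) = -328$)
$R = -264$
$\frac{-2456145 + 3154660}{m{\left(1098 \right)} + R} = \frac{-2456145 + 3154660}{-328 - 264} = \frac{698515}{-592} = 698515 \left(- \frac{1}{592}\right) = - \frac{698515}{592}$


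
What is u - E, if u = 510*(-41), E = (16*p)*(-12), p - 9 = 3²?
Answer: -17454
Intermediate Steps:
p = 18 (p = 9 + 3² = 9 + 9 = 18)
E = -3456 (E = (16*18)*(-12) = 288*(-12) = -3456)
u = -20910
u - E = -20910 - 1*(-3456) = -20910 + 3456 = -17454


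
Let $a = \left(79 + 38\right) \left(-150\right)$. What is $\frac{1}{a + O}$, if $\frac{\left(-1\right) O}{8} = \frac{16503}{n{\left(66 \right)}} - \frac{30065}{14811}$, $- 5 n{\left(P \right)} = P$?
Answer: $- \frac{162921}{1227111610} \approx -0.00013277$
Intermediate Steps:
$n{\left(P \right)} = - \frac{P}{5}$
$a = -17550$ ($a = 117 \left(-150\right) = -17550$)
$O = \frac{1632151940}{162921}$ ($O = - 8 \left(\frac{16503}{\left(- \frac{1}{5}\right) 66} - \frac{30065}{14811}\right) = - 8 \left(\frac{16503}{- \frac{66}{5}} - \frac{30065}{14811}\right) = - 8 \left(16503 \left(- \frac{5}{66}\right) - \frac{30065}{14811}\right) = - 8 \left(- \frac{27505}{22} - \frac{30065}{14811}\right) = \left(-8\right) \left(- \frac{408037985}{325842}\right) = \frac{1632151940}{162921} \approx 10018.0$)
$\frac{1}{a + O} = \frac{1}{-17550 + \frac{1632151940}{162921}} = \frac{1}{- \frac{1227111610}{162921}} = - \frac{162921}{1227111610}$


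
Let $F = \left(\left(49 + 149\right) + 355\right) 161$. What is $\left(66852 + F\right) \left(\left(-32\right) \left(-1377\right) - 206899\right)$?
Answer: $-25383533975$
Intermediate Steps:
$F = 89033$ ($F = \left(198 + 355\right) 161 = 553 \cdot 161 = 89033$)
$\left(66852 + F\right) \left(\left(-32\right) \left(-1377\right) - 206899\right) = \left(66852 + 89033\right) \left(\left(-32\right) \left(-1377\right) - 206899\right) = 155885 \left(44064 - 206899\right) = 155885 \left(-162835\right) = -25383533975$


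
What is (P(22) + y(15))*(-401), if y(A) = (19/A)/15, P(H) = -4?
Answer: 353281/225 ≈ 1570.1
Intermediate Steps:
y(A) = 19/(15*A) (y(A) = (19/A)*(1/15) = 19/(15*A))
(P(22) + y(15))*(-401) = (-4 + (19/15)/15)*(-401) = (-4 + (19/15)*(1/15))*(-401) = (-4 + 19/225)*(-401) = -881/225*(-401) = 353281/225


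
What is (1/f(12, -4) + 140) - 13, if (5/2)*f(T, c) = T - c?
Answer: 4069/32 ≈ 127.16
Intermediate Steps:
f(T, c) = -2*c/5 + 2*T/5 (f(T, c) = 2*(T - c)/5 = -2*c/5 + 2*T/5)
(1/f(12, -4) + 140) - 13 = (1/(-⅖*(-4) + (⅖)*12) + 140) - 13 = (1/(8/5 + 24/5) + 140) - 13 = (1/(32/5) + 140) - 13 = (5/32 + 140) - 13 = 4485/32 - 13 = 4069/32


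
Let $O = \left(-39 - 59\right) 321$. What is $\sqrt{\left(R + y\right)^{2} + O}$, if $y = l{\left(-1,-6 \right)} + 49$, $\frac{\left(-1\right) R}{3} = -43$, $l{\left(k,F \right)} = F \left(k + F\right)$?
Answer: $\sqrt{16942} \approx 130.16$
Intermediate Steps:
$l{\left(k,F \right)} = F \left(F + k\right)$
$R = 129$ ($R = \left(-3\right) \left(-43\right) = 129$)
$y = 91$ ($y = - 6 \left(-6 - 1\right) + 49 = \left(-6\right) \left(-7\right) + 49 = 42 + 49 = 91$)
$O = -31458$ ($O = \left(-39 - 59\right) 321 = \left(-98\right) 321 = -31458$)
$\sqrt{\left(R + y\right)^{2} + O} = \sqrt{\left(129 + 91\right)^{2} - 31458} = \sqrt{220^{2} - 31458} = \sqrt{48400 - 31458} = \sqrt{16942}$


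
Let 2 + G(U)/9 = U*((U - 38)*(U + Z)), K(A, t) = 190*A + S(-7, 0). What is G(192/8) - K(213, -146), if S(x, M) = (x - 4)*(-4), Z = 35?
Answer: -218948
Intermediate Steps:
S(x, M) = 16 - 4*x (S(x, M) = (-4 + x)*(-4) = 16 - 4*x)
K(A, t) = 44 + 190*A (K(A, t) = 190*A + (16 - 4*(-7)) = 190*A + (16 + 28) = 190*A + 44 = 44 + 190*A)
G(U) = -18 + 9*U*(-38 + U)*(35 + U) (G(U) = -18 + 9*(U*((U - 38)*(U + 35))) = -18 + 9*(U*((-38 + U)*(35 + U))) = -18 + 9*(U*(-38 + U)*(35 + U)) = -18 + 9*U*(-38 + U)*(35 + U))
G(192/8) - K(213, -146) = (-18 - 2298240/8 - 27*(192/8)**2 + 9*(192/8)**3) - (44 + 190*213) = (-18 - 2298240/8 - 27*(192*(1/8))**2 + 9*(192*(1/8))**3) - (44 + 40470) = (-18 - 11970*24 - 27*24**2 + 9*24**3) - 1*40514 = (-18 - 287280 - 27*576 + 9*13824) - 40514 = (-18 - 287280 - 15552 + 124416) - 40514 = -178434 - 40514 = -218948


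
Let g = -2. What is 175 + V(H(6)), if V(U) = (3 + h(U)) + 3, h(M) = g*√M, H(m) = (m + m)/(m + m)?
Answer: 179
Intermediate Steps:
H(m) = 1 (H(m) = (2*m)/((2*m)) = (2*m)*(1/(2*m)) = 1)
h(M) = -2*√M
V(U) = 6 - 2*√U (V(U) = (3 - 2*√U) + 3 = 6 - 2*√U)
175 + V(H(6)) = 175 + (6 - 2*√1) = 175 + (6 - 2*1) = 175 + (6 - 2) = 175 + 4 = 179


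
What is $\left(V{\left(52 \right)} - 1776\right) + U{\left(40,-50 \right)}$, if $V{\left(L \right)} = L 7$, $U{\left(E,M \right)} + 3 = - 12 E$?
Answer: $-1895$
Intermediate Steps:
$U{\left(E,M \right)} = -3 - 12 E$
$V{\left(L \right)} = 7 L$
$\left(V{\left(52 \right)} - 1776\right) + U{\left(40,-50 \right)} = \left(7 \cdot 52 - 1776\right) - 483 = \left(364 - 1776\right) - 483 = -1412 - 483 = -1895$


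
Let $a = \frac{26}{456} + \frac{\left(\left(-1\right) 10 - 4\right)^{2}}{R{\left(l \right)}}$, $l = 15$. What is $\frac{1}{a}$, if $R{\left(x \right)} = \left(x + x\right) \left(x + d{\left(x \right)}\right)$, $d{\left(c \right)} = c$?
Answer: $\frac{17100}{4699} \approx 3.6391$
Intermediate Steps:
$R{\left(x \right)} = 4 x^{2}$ ($R{\left(x \right)} = \left(x + x\right) \left(x + x\right) = 2 x 2 x = 4 x^{2}$)
$a = \frac{4699}{17100}$ ($a = \frac{26}{456} + \frac{\left(\left(-1\right) 10 - 4\right)^{2}}{4 \cdot 15^{2}} = 26 \cdot \frac{1}{456} + \frac{\left(-10 - 4\right)^{2}}{4 \cdot 225} = \frac{13}{228} + \frac{\left(-14\right)^{2}}{900} = \frac{13}{228} + 196 \cdot \frac{1}{900} = \frac{13}{228} + \frac{49}{225} = \frac{4699}{17100} \approx 0.2748$)
$\frac{1}{a} = \frac{1}{\frac{4699}{17100}} = \frac{17100}{4699}$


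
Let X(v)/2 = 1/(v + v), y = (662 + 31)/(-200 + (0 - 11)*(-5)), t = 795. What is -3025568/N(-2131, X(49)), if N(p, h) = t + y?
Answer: -16873360/4407 ≈ -3828.8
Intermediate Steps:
y = -693/145 (y = 693/(-200 - 11*(-5)) = 693/(-200 + 55) = 693/(-145) = 693*(-1/145) = -693/145 ≈ -4.7793)
X(v) = 1/v (X(v) = 2/(v + v) = 2/((2*v)) = 2*(1/(2*v)) = 1/v)
N(p, h) = 114582/145 (N(p, h) = 795 - 693/145 = 114582/145)
-3025568/N(-2131, X(49)) = -3025568/114582/145 = -3025568*145/114582 = -16873360/4407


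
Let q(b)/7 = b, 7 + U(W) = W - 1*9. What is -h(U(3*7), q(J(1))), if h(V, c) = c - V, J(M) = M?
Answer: -2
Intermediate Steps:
U(W) = -16 + W (U(W) = -7 + (W - 1*9) = -7 + (W - 9) = -7 + (-9 + W) = -16 + W)
q(b) = 7*b
-h(U(3*7), q(J(1))) = -(7*1 - (-16 + 3*7)) = -(7 - (-16 + 21)) = -(7 - 1*5) = -(7 - 5) = -1*2 = -2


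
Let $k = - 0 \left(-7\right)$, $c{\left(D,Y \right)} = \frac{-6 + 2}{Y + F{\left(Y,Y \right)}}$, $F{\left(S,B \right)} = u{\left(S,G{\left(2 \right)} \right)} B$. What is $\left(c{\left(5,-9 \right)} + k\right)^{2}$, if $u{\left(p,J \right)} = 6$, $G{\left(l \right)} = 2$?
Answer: $\frac{16}{3969} \approx 0.0040312$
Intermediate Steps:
$F{\left(S,B \right)} = 6 B$
$c{\left(D,Y \right)} = - \frac{4}{7 Y}$ ($c{\left(D,Y \right)} = \frac{-6 + 2}{Y + 6 Y} = - \frac{4}{7 Y}$)
$k = 0$ ($k = \left(-1\right) 0 = 0$)
$\left(c{\left(5,-9 \right)} + k\right)^{2} = \left(- \frac{4}{7 \left(-9\right)} + 0\right)^{2} = \left(\left(- \frac{4}{7}\right) \left(- \frac{1}{9}\right) + 0\right)^{2} = \left(\frac{4}{63} + 0\right)^{2} = \left(\frac{4}{63}\right)^{2} = \frac{16}{3969}$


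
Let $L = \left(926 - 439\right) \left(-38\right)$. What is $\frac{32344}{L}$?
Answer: $- \frac{16172}{9253} \approx -1.7478$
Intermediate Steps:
$L = -18506$ ($L = \left(926 - 439\right) \left(-38\right) = 487 \left(-38\right) = -18506$)
$\frac{32344}{L} = \frac{32344}{-18506} = 32344 \left(- \frac{1}{18506}\right) = - \frac{16172}{9253}$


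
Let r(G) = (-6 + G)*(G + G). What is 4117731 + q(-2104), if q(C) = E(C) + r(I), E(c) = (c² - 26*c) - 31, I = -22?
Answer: 8600452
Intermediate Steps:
r(G) = 2*G*(-6 + G) (r(G) = (-6 + G)*(2*G) = 2*G*(-6 + G))
E(c) = -31 + c² - 26*c
q(C) = 1201 + C² - 26*C (q(C) = (-31 + C² - 26*C) + 2*(-22)*(-6 - 22) = (-31 + C² - 26*C) + 2*(-22)*(-28) = (-31 + C² - 26*C) + 1232 = 1201 + C² - 26*C)
4117731 + q(-2104) = 4117731 + (1201 + (-2104)² - 26*(-2104)) = 4117731 + (1201 + 4426816 + 54704) = 4117731 + 4482721 = 8600452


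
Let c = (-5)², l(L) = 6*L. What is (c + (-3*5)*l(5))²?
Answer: 180625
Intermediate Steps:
c = 25
(c + (-3*5)*l(5))² = (25 + (-3*5)*(6*5))² = (25 - 15*30)² = (25 - 450)² = (-425)² = 180625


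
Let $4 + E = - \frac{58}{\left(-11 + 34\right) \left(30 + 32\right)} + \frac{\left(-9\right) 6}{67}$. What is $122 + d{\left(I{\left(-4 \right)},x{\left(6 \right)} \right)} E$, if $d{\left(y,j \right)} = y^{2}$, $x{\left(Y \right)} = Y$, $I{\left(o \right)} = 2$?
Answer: $\frac{4901946}{47771} \approx 102.61$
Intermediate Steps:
$E = - \frac{231529}{47771}$ ($E = -4 - \left(58 \frac{1}{\left(-11 + 34\right) \left(30 + 32\right)} - \frac{\left(-9\right) 6}{67}\right) = -4 - \left(\frac{54}{67} + \frac{58}{23 \cdot 62}\right) = -4 - \left(\frac{54}{67} + \frac{58}{1426}\right) = -4 - \frac{40445}{47771} = - \frac{231529}{47771} \approx -4.8466$)
$122 + d{\left(I{\left(-4 \right)},x{\left(6 \right)} \right)} E = 122 + 2^{2} \left(- \frac{231529}{47771}\right) = 122 + 4 \left(- \frac{231529}{47771}\right) = 122 - \frac{926116}{47771} = \frac{4901946}{47771}$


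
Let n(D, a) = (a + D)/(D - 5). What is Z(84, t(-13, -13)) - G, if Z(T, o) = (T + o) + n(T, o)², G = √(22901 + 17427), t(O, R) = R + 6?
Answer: 486486/6241 - 142*√2 ≈ -122.87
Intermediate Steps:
t(O, R) = 6 + R
n(D, a) = (D + a)/(-5 + D)
G = 142*√2 (G = √40328 = 142*√2 ≈ 200.82)
Z(T, o) = T + o + (T + o)²/(-5 + T)² (Z(T, o) = (T + o) + ((T + o)/(-5 + T))² = (T + o) + (T + o)²/(-5 + T)² = T + o + (T + o)²/(-5 + T)²)
Z(84, t(-13, -13)) - G = (84 + (6 - 13))*(84 + (6 - 13) + (-5 + 84)²)/(-5 + 84)² - 142*√2 = (84 - 7)*(84 - 7 + 79²)/79² - 142*√2 = (1/6241)*77*(84 - 7 + 6241) - 142*√2 = (1/6241)*77*6318 - 142*√2 = 486486/6241 - 142*√2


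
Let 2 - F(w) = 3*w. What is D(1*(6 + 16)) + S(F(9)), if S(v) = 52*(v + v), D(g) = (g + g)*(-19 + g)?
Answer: -2468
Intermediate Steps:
D(g) = 2*g*(-19 + g) (D(g) = (2*g)*(-19 + g) = 2*g*(-19 + g))
F(w) = 2 - 3*w
S(v) = 104*v (S(v) = 52*(2*v) = 104*v)
D(1*(6 + 16)) + S(F(9)) = 2*(1*(6 + 16))*(-19 + 1*(6 + 16)) + 104*(2 - 3*9) = 2*(1*22)*(-19 + 1*22) + 104*(2 - 27) = 2*22*(-19 + 22) + 104*(-25) = 2*22*3 - 2600 = 132 - 2600 = -2468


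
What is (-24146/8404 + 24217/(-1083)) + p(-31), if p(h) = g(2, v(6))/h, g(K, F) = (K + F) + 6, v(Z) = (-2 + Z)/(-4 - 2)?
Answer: -3593253967/141073746 ≈ -25.471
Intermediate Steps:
v(Z) = ⅓ - Z/6 (v(Z) = (-2 + Z)/(-6) = (-2 + Z)*(-⅙) = ⅓ - Z/6)
g(K, F) = 6 + F + K (g(K, F) = (F + K) + 6 = 6 + F + K)
p(h) = 22/(3*h) (p(h) = (6 + (⅓ - ⅙*6) + 2)/h = (6 + (⅓ - 1) + 2)/h = (6 - ⅔ + 2)/h = 22/(3*h))
(-24146/8404 + 24217/(-1083)) + p(-31) = (-24146/8404 + 24217/(-1083)) + (22/3)/(-31) = (-24146*1/8404 + 24217*(-1/1083)) + (22/3)*(-1/31) = (-12073/4202 - 24217/1083) - 22/93 = -114834893/4550766 - 22/93 = -3593253967/141073746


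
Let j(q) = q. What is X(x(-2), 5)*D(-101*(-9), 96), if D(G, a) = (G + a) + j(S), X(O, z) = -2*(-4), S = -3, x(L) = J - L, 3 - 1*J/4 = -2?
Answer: 8016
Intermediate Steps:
J = 20 (J = 12 - 4*(-2) = 12 + 8 = 20)
x(L) = 20 - L
X(O, z) = 8
D(G, a) = -3 + G + a (D(G, a) = (G + a) - 3 = -3 + G + a)
X(x(-2), 5)*D(-101*(-9), 96) = 8*(-3 - 101*(-9) + 96) = 8*(-3 + 909 + 96) = 8*1002 = 8016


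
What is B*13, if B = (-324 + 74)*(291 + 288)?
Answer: -1881750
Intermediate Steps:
B = -144750 (B = -250*579 = -144750)
B*13 = -144750*13 = -1881750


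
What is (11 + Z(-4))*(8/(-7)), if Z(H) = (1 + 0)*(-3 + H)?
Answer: -32/7 ≈ -4.5714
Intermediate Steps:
Z(H) = -3 + H (Z(H) = 1*(-3 + H) = -3 + H)
(11 + Z(-4))*(8/(-7)) = (11 + (-3 - 4))*(8/(-7)) = (11 - 7)*(8*(-⅐)) = 4*(-8/7) = -32/7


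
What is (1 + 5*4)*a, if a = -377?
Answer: -7917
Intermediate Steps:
(1 + 5*4)*a = (1 + 5*4)*(-377) = (1 + 20)*(-377) = 21*(-377) = -7917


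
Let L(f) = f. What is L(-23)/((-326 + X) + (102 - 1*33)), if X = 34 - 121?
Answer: 23/344 ≈ 0.066860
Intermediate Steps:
X = -87
L(-23)/((-326 + X) + (102 - 1*33)) = -23/((-326 - 87) + (102 - 1*33)) = -23/(-413 + (102 - 33)) = -23/(-413 + 69) = -23/(-344) = -23*(-1/344) = 23/344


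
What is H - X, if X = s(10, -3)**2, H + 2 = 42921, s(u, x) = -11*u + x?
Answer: 30150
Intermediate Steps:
s(u, x) = x - 11*u
H = 42919 (H = -2 + 42921 = 42919)
X = 12769 (X = (-3 - 11*10)**2 = (-3 - 110)**2 = (-113)**2 = 12769)
H - X = 42919 - 1*12769 = 42919 - 12769 = 30150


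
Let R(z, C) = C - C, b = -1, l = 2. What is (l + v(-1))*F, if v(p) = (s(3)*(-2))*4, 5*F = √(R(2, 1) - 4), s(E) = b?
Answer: 4*I ≈ 4.0*I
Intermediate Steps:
s(E) = -1
R(z, C) = 0
F = 2*I/5 (F = √(0 - 4)/5 = √(-4)/5 = (2*I)/5 = 2*I/5 ≈ 0.4*I)
v(p) = 8 (v(p) = -1*(-2)*4 = 2*4 = 8)
(l + v(-1))*F = (2 + 8)*(2*I/5) = 10*(2*I/5) = 4*I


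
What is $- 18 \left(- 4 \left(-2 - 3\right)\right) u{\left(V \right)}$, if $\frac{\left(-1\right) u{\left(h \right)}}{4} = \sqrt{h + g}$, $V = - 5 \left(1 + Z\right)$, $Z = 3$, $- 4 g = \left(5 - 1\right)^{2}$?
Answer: $2880 i \sqrt{6} \approx 7054.5 i$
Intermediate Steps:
$g = -4$ ($g = - \frac{\left(5 - 1\right)^{2}}{4} = - \frac{4^{2}}{4} = \left(- \frac{1}{4}\right) 16 = -4$)
$V = -20$ ($V = - 5 \left(1 + 3\right) = \left(-5\right) 4 = -20$)
$u{\left(h \right)} = - 4 \sqrt{-4 + h}$ ($u{\left(h \right)} = - 4 \sqrt{h - 4} = - 4 \sqrt{-4 + h}$)
$- 18 \left(- 4 \left(-2 - 3\right)\right) u{\left(V \right)} = - 18 \left(- 4 \left(-2 - 3\right)\right) \left(- 4 \sqrt{-4 - 20}\right) = - 18 \left(\left(-4\right) \left(-5\right)\right) \left(- 4 \sqrt{-24}\right) = \left(-18\right) 20 \left(- 4 \cdot 2 i \sqrt{6}\right) = - 360 \left(- 8 i \sqrt{6}\right) = 2880 i \sqrt{6}$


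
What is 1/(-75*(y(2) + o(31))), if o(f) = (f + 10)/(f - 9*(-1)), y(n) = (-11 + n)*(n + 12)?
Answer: 8/74985 ≈ 0.00010669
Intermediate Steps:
y(n) = (-11 + n)*(12 + n)
o(f) = (10 + f)/(9 + f) (o(f) = (10 + f)/(f + 9) = (10 + f)/(9 + f))
1/(-75*(y(2) + o(31))) = 1/(-75*((-132 + 2 + 2²) + (10 + 31)/(9 + 31))) = 1/(-75*((-132 + 2 + 4) + 41/40)) = 1/(-75*(-126 + (1/40)*41)) = 1/(-75*(-126 + 41/40)) = 1/(-75*(-4999/40)) = 1/(74985/8) = 8/74985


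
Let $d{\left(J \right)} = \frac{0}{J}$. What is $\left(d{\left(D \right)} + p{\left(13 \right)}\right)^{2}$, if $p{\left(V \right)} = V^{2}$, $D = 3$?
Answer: $28561$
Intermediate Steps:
$d{\left(J \right)} = 0$
$\left(d{\left(D \right)} + p{\left(13 \right)}\right)^{2} = \left(0 + 13^{2}\right)^{2} = \left(0 + 169\right)^{2} = 169^{2} = 28561$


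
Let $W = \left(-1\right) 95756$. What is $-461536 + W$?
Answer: $-557292$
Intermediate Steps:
$W = -95756$
$-461536 + W = -461536 - 95756 = -557292$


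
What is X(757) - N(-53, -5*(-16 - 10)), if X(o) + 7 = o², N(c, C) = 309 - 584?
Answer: 573317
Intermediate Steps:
N(c, C) = -275
X(o) = -7 + o²
X(757) - N(-53, -5*(-16 - 10)) = (-7 + 757²) - 1*(-275) = (-7 + 573049) + 275 = 573042 + 275 = 573317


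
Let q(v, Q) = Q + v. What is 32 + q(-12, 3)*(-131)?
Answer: 1211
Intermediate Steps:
32 + q(-12, 3)*(-131) = 32 + (3 - 12)*(-131) = 32 - 9*(-131) = 32 + 1179 = 1211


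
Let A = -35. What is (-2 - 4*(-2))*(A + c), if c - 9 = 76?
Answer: 300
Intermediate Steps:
c = 85 (c = 9 + 76 = 85)
(-2 - 4*(-2))*(A + c) = (-2 - 4*(-2))*(-35 + 85) = (-2 + 8)*50 = 6*50 = 300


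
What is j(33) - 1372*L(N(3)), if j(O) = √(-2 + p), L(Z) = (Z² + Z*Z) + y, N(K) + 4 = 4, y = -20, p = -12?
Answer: 27440 + I*√14 ≈ 27440.0 + 3.7417*I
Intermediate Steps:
N(K) = 0 (N(K) = -4 + 4 = 0)
L(Z) = -20 + 2*Z² (L(Z) = (Z² + Z*Z) - 20 = (Z² + Z²) - 20 = 2*Z² - 20 = -20 + 2*Z²)
j(O) = I*√14 (j(O) = √(-2 - 12) = √(-14) = I*√14)
j(33) - 1372*L(N(3)) = I*√14 - 1372*(-20 + 2*0²) = I*√14 - 1372*(-20 + 2*0) = I*√14 - 1372*(-20 + 0) = I*√14 - 1372*(-20) = I*√14 + 27440 = 27440 + I*√14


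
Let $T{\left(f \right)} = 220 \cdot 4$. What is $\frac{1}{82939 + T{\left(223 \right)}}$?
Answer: $\frac{1}{83819} \approx 1.193 \cdot 10^{-5}$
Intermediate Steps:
$T{\left(f \right)} = 880$
$\frac{1}{82939 + T{\left(223 \right)}} = \frac{1}{82939 + 880} = \frac{1}{83819}$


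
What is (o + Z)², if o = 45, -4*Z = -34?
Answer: 11449/4 ≈ 2862.3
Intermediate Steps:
Z = 17/2 (Z = -¼*(-34) = 17/2 ≈ 8.5000)
(o + Z)² = (45 + 17/2)² = (107/2)² = 11449/4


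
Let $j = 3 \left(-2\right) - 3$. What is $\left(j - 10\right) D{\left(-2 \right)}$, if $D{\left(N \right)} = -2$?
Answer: $38$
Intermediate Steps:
$j = -9$ ($j = -6 - 3 = -9$)
$\left(j - 10\right) D{\left(-2 \right)} = \left(-9 - 10\right) \left(-2\right) = \left(-19\right) \left(-2\right) = 38$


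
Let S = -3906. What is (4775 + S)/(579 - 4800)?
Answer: -869/4221 ≈ -0.20588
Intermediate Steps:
(4775 + S)/(579 - 4800) = (4775 - 3906)/(579 - 4800) = 869/(-4221) = 869*(-1/4221) = -869/4221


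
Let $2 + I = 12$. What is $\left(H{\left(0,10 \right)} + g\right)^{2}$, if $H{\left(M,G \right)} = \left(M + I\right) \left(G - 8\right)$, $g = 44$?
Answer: $4096$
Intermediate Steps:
$I = 10$ ($I = -2 + 12 = 10$)
$H{\left(M,G \right)} = \left(-8 + G\right) \left(10 + M\right)$ ($H{\left(M,G \right)} = \left(M + 10\right) \left(G - 8\right) = \left(10 + M\right) \left(-8 + G\right) = \left(-8 + G\right) \left(10 + M\right)$)
$\left(H{\left(0,10 \right)} + g\right)^{2} = \left(\left(-80 - 0 + 10 \cdot 10 + 10 \cdot 0\right) + 44\right)^{2} = \left(\left(-80 + 0 + 100 + 0\right) + 44\right)^{2} = \left(20 + 44\right)^{2} = 64^{2} = 4096$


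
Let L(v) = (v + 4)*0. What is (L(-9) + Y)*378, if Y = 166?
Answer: 62748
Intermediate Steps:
L(v) = 0 (L(v) = (4 + v)*0 = 0)
(L(-9) + Y)*378 = (0 + 166)*378 = 166*378 = 62748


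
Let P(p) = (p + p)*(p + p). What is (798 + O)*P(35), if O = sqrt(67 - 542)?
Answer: 3910200 + 24500*I*sqrt(19) ≈ 3.9102e+6 + 1.0679e+5*I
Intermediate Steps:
O = 5*I*sqrt(19) (O = sqrt(-475) = 5*I*sqrt(19) ≈ 21.794*I)
P(p) = 4*p**2 (P(p) = (2*p)*(2*p) = 4*p**2)
(798 + O)*P(35) = (798 + 5*I*sqrt(19))*(4*35**2) = (798 + 5*I*sqrt(19))*(4*1225) = (798 + 5*I*sqrt(19))*4900 = 3910200 + 24500*I*sqrt(19)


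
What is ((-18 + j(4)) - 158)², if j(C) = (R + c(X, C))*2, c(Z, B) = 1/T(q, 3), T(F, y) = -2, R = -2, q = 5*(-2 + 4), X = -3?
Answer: 32761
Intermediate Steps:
q = 10 (q = 5*2 = 10)
c(Z, B) = -½ (c(Z, B) = 1/(-2) = -½)
j(C) = -5 (j(C) = (-2 - ½)*2 = -5/2*2 = -5)
((-18 + j(4)) - 158)² = ((-18 - 5) - 158)² = (-23 - 158)² = (-181)² = 32761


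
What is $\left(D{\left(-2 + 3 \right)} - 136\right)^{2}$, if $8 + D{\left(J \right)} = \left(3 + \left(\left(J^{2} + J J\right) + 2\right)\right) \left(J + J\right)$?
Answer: $16900$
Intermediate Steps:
$D{\left(J \right)} = -8 + 2 J \left(5 + 2 J^{2}\right)$ ($D{\left(J \right)} = -8 + \left(3 + \left(\left(J^{2} + J J\right) + 2\right)\right) \left(J + J\right) = -8 + \left(3 + \left(\left(J^{2} + J^{2}\right) + 2\right)\right) 2 J = -8 + \left(3 + \left(2 J^{2} + 2\right)\right) 2 J = -8 + \left(3 + \left(2 + 2 J^{2}\right)\right) 2 J = -8 + \left(5 + 2 J^{2}\right) 2 J = -8 + 2 J \left(5 + 2 J^{2}\right)$)
$\left(D{\left(-2 + 3 \right)} - 136\right)^{2} = \left(\left(-8 + 4 \left(-2 + 3\right)^{3} + 10 \left(-2 + 3\right)\right) - 136\right)^{2} = \left(\left(-8 + 4 \cdot 1^{3} + 10 \cdot 1\right) - 136\right)^{2} = \left(\left(-8 + 4 \cdot 1 + 10\right) - 136\right)^{2} = \left(\left(-8 + 4 + 10\right) - 136\right)^{2} = \left(6 - 136\right)^{2} = \left(-130\right)^{2} = 16900$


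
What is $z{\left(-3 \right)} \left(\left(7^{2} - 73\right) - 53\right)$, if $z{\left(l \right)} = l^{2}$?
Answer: $-693$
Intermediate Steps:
$z{\left(-3 \right)} \left(\left(7^{2} - 73\right) - 53\right) = \left(-3\right)^{2} \left(\left(7^{2} - 73\right) - 53\right) = 9 \left(\left(49 - 73\right) - 53\right) = 9 \left(-24 - 53\right) = 9 \left(-77\right) = -693$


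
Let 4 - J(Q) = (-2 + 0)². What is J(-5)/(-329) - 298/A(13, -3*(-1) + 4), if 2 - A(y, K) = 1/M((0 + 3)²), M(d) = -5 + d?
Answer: -1192/7 ≈ -170.29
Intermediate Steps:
J(Q) = 0 (J(Q) = 4 - (-2 + 0)² = 4 - 1*(-2)² = 4 - 1*4 = 4 - 4 = 0)
A(y, K) = 7/4 (A(y, K) = 2 - 1/(-5 + (0 + 3)²) = 2 - 1/(-5 + 3²) = 2 - 1/(-5 + 9) = 2 - 1/4 = 2 - 1*¼ = 2 - ¼ = 7/4)
J(-5)/(-329) - 298/A(13, -3*(-1) + 4) = 0/(-329) - 298/7/4 = 0*(-1/329) - 298*4/7 = 0 - 1192/7 = -1192/7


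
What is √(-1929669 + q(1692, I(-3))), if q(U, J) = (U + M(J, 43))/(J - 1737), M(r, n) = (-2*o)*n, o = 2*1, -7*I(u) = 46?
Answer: I*√11497901267237/2441 ≈ 1389.1*I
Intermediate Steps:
I(u) = -46/7 (I(u) = -⅐*46 = -46/7)
o = 2
M(r, n) = -4*n (M(r, n) = (-2*2)*n = -4*n)
q(U, J) = (-172 + U)/(-1737 + J) (q(U, J) = (U - 4*43)/(J - 1737) = (U - 172)/(-1737 + J) = (-172 + U)/(-1737 + J))
√(-1929669 + q(1692, I(-3))) = √(-1929669 + (-172 + 1692)/(-1737 - 46/7)) = √(-1929669 + 1520/(-12205/7)) = √(-1929669 - 7/12205*1520) = √(-1929669 - 2128/2441) = √(-4710324157/2441) = I*√11497901267237/2441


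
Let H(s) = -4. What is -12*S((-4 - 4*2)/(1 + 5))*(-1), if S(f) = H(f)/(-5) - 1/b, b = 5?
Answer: 36/5 ≈ 7.2000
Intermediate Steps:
S(f) = ⅗ (S(f) = -4/(-5) - 1/5 = -4*(-⅕) - 1*⅕ = ⅘ - ⅕ = ⅗)
-12*S((-4 - 4*2)/(1 + 5))*(-1) = -12*⅗*(-1) = -36/5*(-1) = 36/5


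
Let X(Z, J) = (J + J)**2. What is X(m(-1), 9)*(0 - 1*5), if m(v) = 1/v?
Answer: -1620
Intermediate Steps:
X(Z, J) = 4*J**2 (X(Z, J) = (2*J)**2 = 4*J**2)
X(m(-1), 9)*(0 - 1*5) = (4*9**2)*(0 - 1*5) = (4*81)*(0 - 5) = 324*(-5) = -1620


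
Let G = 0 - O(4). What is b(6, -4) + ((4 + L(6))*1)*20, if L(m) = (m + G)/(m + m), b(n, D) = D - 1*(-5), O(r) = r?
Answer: 253/3 ≈ 84.333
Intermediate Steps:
b(n, D) = 5 + D (b(n, D) = D + 5 = 5 + D)
G = -4 (G = 0 - 1*4 = 0 - 4 = -4)
L(m) = (-4 + m)/(2*m) (L(m) = (m - 4)/(m + m) = (-4 + m)/((2*m)) = (-4 + m)*(1/(2*m)) = (-4 + m)/(2*m))
b(6, -4) + ((4 + L(6))*1)*20 = (5 - 4) + ((4 + (½)*(-4 + 6)/6)*1)*20 = 1 + ((4 + (½)*(⅙)*2)*1)*20 = 1 + ((4 + ⅙)*1)*20 = 1 + ((25/6)*1)*20 = 1 + (25/6)*20 = 1 + 250/3 = 253/3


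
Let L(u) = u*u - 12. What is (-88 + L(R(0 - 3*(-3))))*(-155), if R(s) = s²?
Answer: -1001455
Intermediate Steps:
L(u) = -12 + u² (L(u) = u² - 12 = -12 + u²)
(-88 + L(R(0 - 3*(-3))))*(-155) = (-88 + (-12 + ((0 - 3*(-3))²)²))*(-155) = (-88 + (-12 + ((0 + 9)²)²))*(-155) = (-88 + (-12 + (9²)²))*(-155) = (-88 + (-12 + 81²))*(-155) = (-88 + (-12 + 6561))*(-155) = (-88 + 6549)*(-155) = 6461*(-155) = -1001455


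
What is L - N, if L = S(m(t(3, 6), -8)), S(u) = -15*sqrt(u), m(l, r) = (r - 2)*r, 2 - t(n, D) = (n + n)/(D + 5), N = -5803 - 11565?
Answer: 17368 - 60*sqrt(5) ≈ 17234.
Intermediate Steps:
N = -17368
t(n, D) = 2 - 2*n/(5 + D) (t(n, D) = 2 - (n + n)/(D + 5) = 2 - 2*n/(5 + D))
m(l, r) = r*(-2 + r) (m(l, r) = (-2 + r)*r = r*(-2 + r))
L = -60*sqrt(5) (L = -15*4*sqrt(5) = -60*sqrt(5) ≈ -134.16)
L - N = -60*sqrt(5) - 1*(-17368) = -60*sqrt(5) + 17368 = 17368 - 60*sqrt(5)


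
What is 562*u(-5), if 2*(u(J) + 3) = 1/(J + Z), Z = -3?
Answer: -13769/8 ≈ -1721.1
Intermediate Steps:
u(J) = -3 + 1/(2*(-3 + J)) (u(J) = -3 + 1/(2*(J - 3)) = -3 + 1/(2*(-3 + J)))
562*u(-5) = 562*((19 - 6*(-5))/(2*(-3 - 5))) = 562*((1/2)*(19 + 30)/(-8)) = 562*((1/2)*(-1/8)*49) = 562*(-49/16) = -13769/8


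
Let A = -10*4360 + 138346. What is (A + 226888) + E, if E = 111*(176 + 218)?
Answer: 365368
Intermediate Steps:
A = 94746 (A = -43600 + 138346 = 94746)
E = 43734 (E = 111*394 = 43734)
(A + 226888) + E = (94746 + 226888) + 43734 = 321634 + 43734 = 365368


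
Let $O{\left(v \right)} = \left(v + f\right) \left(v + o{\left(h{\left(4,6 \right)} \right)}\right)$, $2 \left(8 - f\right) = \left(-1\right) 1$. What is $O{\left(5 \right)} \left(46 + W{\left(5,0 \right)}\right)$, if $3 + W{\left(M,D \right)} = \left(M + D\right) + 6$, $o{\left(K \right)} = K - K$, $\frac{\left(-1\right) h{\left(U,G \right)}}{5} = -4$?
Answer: $3645$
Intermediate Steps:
$h{\left(U,G \right)} = 20$ ($h{\left(U,G \right)} = \left(-5\right) \left(-4\right) = 20$)
$f = \frac{17}{2}$ ($f = 8 - \frac{\left(-1\right) 1}{2} = 8 - - \frac{1}{2} = 8 + \frac{1}{2} = \frac{17}{2} \approx 8.5$)
$o{\left(K \right)} = 0$
$W{\left(M,D \right)} = 3 + D + M$ ($W{\left(M,D \right)} = -3 + \left(\left(M + D\right) + 6\right) = -3 + \left(\left(D + M\right) + 6\right) = -3 + \left(6 + D + M\right) = 3 + D + M$)
$O{\left(v \right)} = v \left(\frac{17}{2} + v\right)$ ($O{\left(v \right)} = \left(v + \frac{17}{2}\right) \left(v + 0\right) = \left(\frac{17}{2} + v\right) v = v \left(\frac{17}{2} + v\right)$)
$O{\left(5 \right)} \left(46 + W{\left(5,0 \right)}\right) = \frac{1}{2} \cdot 5 \left(17 + 2 \cdot 5\right) \left(46 + \left(3 + 0 + 5\right)\right) = \frac{1}{2} \cdot 5 \left(17 + 10\right) \left(46 + 8\right) = \frac{1}{2} \cdot 5 \cdot 27 \cdot 54 = \frac{135}{2} \cdot 54 = 3645$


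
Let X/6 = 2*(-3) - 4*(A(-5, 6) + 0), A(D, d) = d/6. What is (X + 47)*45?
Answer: -585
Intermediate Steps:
A(D, d) = d/6 (A(D, d) = d*(⅙) = d/6)
X = -60 (X = 6*(2*(-3) - 4*((⅙)*6 + 0)) = 6*(-6 - 4*(1 + 0)) = 6*(-6 - 4*1) = 6*(-6 - 4) = 6*(-10) = -60)
(X + 47)*45 = (-60 + 47)*45 = -13*45 = -585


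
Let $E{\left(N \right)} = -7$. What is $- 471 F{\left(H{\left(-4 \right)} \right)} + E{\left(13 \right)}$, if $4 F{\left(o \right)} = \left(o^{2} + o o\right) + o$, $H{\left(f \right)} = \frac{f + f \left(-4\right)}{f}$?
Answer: $- \frac{7093}{4} \approx -1773.3$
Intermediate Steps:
$H{\left(f \right)} = -3$ ($H{\left(f \right)} = \frac{f - 4 f}{f} = \frac{\left(-3\right) f}{f} = -3$)
$F{\left(o \right)} = \frac{o^{2}}{2} + \frac{o}{4}$ ($F{\left(o \right)} = \frac{\left(o^{2} + o o\right) + o}{4} = \frac{\left(o^{2} + o^{2}\right) + o}{4} = \frac{2 o^{2} + o}{4} = \frac{o + 2 o^{2}}{4} = \frac{o^{2}}{2} + \frac{o}{4}$)
$- 471 F{\left(H{\left(-4 \right)} \right)} + E{\left(13 \right)} = - 471 \cdot \frac{1}{4} \left(-3\right) \left(1 + 2 \left(-3\right)\right) - 7 = - 471 \cdot \frac{1}{4} \left(-3\right) \left(1 - 6\right) - 7 = - 471 \cdot \frac{1}{4} \left(-3\right) \left(-5\right) - 7 = \left(-471\right) \frac{15}{4} - 7 = - \frac{7065}{4} - 7 = - \frac{7093}{4}$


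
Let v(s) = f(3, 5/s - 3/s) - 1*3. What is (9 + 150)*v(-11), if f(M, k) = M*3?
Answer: 954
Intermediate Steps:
f(M, k) = 3*M
v(s) = 6 (v(s) = 3*3 - 1*3 = 9 - 3 = 6)
(9 + 150)*v(-11) = (9 + 150)*6 = 159*6 = 954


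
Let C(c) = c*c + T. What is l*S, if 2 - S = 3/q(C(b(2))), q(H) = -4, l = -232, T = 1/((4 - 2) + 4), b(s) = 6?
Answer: -638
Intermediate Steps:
T = ⅙ (T = 1/(2 + 4) = 1/6 = ⅙ ≈ 0.16667)
C(c) = ⅙ + c² (C(c) = c*c + ⅙ = c² + ⅙ = ⅙ + c²)
S = 11/4 (S = 2 - 3/(-4) = 2 - 3*(-1)/4 = 2 - 1*(-¾) = 2 + ¾ = 11/4 ≈ 2.7500)
l*S = -232*11/4 = -638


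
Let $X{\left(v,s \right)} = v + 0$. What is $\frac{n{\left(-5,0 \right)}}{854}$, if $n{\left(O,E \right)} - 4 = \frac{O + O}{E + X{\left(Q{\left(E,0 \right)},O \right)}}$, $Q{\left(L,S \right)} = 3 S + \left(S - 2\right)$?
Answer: $\frac{9}{854} \approx 0.010539$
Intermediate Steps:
$Q{\left(L,S \right)} = -2 + 4 S$ ($Q{\left(L,S \right)} = 3 S + \left(-2 + S\right) = -2 + 4 S$)
$X{\left(v,s \right)} = v$
$n{\left(O,E \right)} = 4 + \frac{2 O}{-2 + E}$ ($n{\left(O,E \right)} = 4 + \frac{O + O}{E + \left(-2 + 4 \cdot 0\right)} = 4 + \frac{2 O}{E + \left(-2 + 0\right)} = 4 + \frac{2 O}{E - 2} = 4 + \frac{2 O}{-2 + E}$)
$\frac{n{\left(-5,0 \right)}}{854} = \frac{2 \frac{1}{-2 + 0} \left(-4 - 5 + 2 \cdot 0\right)}{854} = \frac{2 \left(-4 - 5 + 0\right)}{-2} \cdot \frac{1}{854} = 2 \left(- \frac{1}{2}\right) \left(-9\right) \frac{1}{854} = 9 \cdot \frac{1}{854} = \frac{9}{854}$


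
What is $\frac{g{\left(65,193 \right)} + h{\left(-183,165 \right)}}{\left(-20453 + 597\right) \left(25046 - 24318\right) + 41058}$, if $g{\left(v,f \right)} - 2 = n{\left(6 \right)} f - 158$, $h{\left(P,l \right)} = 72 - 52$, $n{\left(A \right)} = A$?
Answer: $- \frac{511}{7207055} \approx -7.0903 \cdot 10^{-5}$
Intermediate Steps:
$h{\left(P,l \right)} = 20$
$g{\left(v,f \right)} = -156 + 6 f$ ($g{\left(v,f \right)} = 2 + \left(6 f - 158\right) = 2 + \left(-158 + 6 f\right) = -156 + 6 f$)
$\frac{g{\left(65,193 \right)} + h{\left(-183,165 \right)}}{\left(-20453 + 597\right) \left(25046 - 24318\right) + 41058} = \frac{\left(-156 + 6 \cdot 193\right) + 20}{\left(-20453 + 597\right) \left(25046 - 24318\right) + 41058} = \frac{\left(-156 + 1158\right) + 20}{\left(-19856\right) 728 + 41058} = \frac{1002 + 20}{-14455168 + 41058} = \frac{1022}{-14414110} = 1022 \left(- \frac{1}{14414110}\right) = - \frac{511}{7207055}$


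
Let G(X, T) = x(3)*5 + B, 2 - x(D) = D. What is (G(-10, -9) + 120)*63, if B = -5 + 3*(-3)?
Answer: 6363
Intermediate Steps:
x(D) = 2 - D
B = -14 (B = -5 - 9 = -14)
G(X, T) = -19 (G(X, T) = (2 - 1*3)*5 - 14 = (2 - 3)*5 - 14 = -1*5 - 14 = -5 - 14 = -19)
(G(-10, -9) + 120)*63 = (-19 + 120)*63 = 101*63 = 6363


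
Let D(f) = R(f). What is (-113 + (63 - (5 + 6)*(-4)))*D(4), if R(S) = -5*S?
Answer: 120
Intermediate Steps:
D(f) = -5*f
(-113 + (63 - (5 + 6)*(-4)))*D(4) = (-113 + (63 - (5 + 6)*(-4)))*(-5*4) = (-113 + (63 - 11*(-4)))*(-20) = (-113 + (63 - 1*(-44)))*(-20) = (-113 + (63 + 44))*(-20) = (-113 + 107)*(-20) = -6*(-20) = 120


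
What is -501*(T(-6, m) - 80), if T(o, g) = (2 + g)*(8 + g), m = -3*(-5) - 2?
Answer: -117735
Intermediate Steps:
m = 13 (m = 15 - 2 = 13)
-501*(T(-6, m) - 80) = -501*((16 + 13² + 10*13) - 80) = -501*((16 + 169 + 130) - 80) = -501*(315 - 80) = -501*235 = -117735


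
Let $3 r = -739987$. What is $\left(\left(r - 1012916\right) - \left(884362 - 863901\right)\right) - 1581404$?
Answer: $- \frac{8584330}{3} \approx -2.8614 \cdot 10^{6}$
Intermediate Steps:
$r = - \frac{739987}{3}$ ($r = \frac{1}{3} \left(-739987\right) = - \frac{739987}{3} \approx -2.4666 \cdot 10^{5}$)
$\left(\left(r - 1012916\right) - \left(884362 - 863901\right)\right) - 1581404 = \left(\left(- \frac{739987}{3} - 1012916\right) - \left(884362 - 863901\right)\right) - 1581404 = \left(- \frac{3778735}{3} - \left(884362 - 863901\right)\right) - 1581404 = \left(- \frac{3778735}{3} - 20461\right) - 1581404 = - \frac{3840118}{3} - 1581404 = - \frac{8584330}{3}$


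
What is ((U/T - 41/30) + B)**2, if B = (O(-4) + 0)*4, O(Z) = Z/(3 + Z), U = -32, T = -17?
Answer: 70946929/260100 ≈ 272.77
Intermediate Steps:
O(Z) = Z/(3 + Z)
B = 16 (B = (-4/(3 - 4) + 0)*4 = (-4/(-1) + 0)*4 = (-4*(-1) + 0)*4 = (4 + 0)*4 = 4*4 = 16)
((U/T - 41/30) + B)**2 = ((-32/(-17) - 41/30) + 16)**2 = ((-32*(-1/17) - 41*1/30) + 16)**2 = ((32/17 - 41/30) + 16)**2 = (263/510 + 16)**2 = (8423/510)**2 = 70946929/260100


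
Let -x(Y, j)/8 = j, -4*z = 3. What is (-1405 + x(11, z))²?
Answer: 1957201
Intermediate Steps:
z = -¾ (z = -¼*3 = -¾ ≈ -0.75000)
x(Y, j) = -8*j
(-1405 + x(11, z))² = (-1405 - 8*(-¾))² = (-1405 + 6)² = (-1399)² = 1957201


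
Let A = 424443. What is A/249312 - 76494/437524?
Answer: 13886093917/9089998624 ≈ 1.5276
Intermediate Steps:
A/249312 - 76494/437524 = 424443/249312 - 76494/437524 = 424443*(1/249312) - 76494*1/437524 = 141481/83104 - 38247/218762 = 13886093917/9089998624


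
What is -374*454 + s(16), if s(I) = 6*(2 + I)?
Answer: -169688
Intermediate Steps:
s(I) = 12 + 6*I
-374*454 + s(16) = -374*454 + (12 + 6*16) = -169796 + (12 + 96) = -169796 + 108 = -169688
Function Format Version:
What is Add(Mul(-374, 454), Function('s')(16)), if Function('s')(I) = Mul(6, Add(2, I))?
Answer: -169688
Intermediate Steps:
Function('s')(I) = Add(12, Mul(6, I))
Add(Mul(-374, 454), Function('s')(16)) = Add(Mul(-374, 454), Add(12, Mul(6, 16))) = Add(-169796, Add(12, 96)) = Add(-169796, 108) = -169688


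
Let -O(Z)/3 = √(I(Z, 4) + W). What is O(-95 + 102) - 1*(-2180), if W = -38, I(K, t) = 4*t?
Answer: 2180 - 3*I*√22 ≈ 2180.0 - 14.071*I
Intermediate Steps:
O(Z) = -3*I*√22 (O(Z) = -3*√(4*4 - 38) = -3*√(16 - 38) = -3*I*√22)
O(-95 + 102) - 1*(-2180) = -3*I*√22 - 1*(-2180) = -3*I*√22 + 2180 = 2180 - 3*I*√22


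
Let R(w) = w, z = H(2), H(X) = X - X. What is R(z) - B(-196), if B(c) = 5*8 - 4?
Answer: -36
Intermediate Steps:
H(X) = 0
z = 0
B(c) = 36 (B(c) = 40 - 4 = 36)
R(z) - B(-196) = 0 - 1*36 = 0 - 36 = -36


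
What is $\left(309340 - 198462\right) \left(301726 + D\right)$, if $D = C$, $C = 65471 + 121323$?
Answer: $54166120560$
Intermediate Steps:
$C = 186794$
$D = 186794$
$\left(309340 - 198462\right) \left(301726 + D\right) = \left(309340 - 198462\right) \left(301726 + 186794\right) = 110878 \cdot 488520 = 54166120560$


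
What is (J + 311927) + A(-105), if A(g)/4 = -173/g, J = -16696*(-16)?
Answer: 60802307/105 ≈ 5.7907e+5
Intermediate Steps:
J = 267136
A(g) = -692/g (A(g) = 4*(-173/g) = -692/g)
(J + 311927) + A(-105) = (267136 + 311927) - 692/(-105) = 579063 - 692*(-1/105) = 579063 + 692/105 = 60802307/105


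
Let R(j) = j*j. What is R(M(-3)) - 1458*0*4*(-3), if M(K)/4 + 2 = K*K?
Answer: 784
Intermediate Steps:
M(K) = -8 + 4*K**2 (M(K) = -8 + 4*(K*K) = -8 + 4*K**2)
R(j) = j**2
R(M(-3)) - 1458*0*4*(-3) = (-8 + 4*(-3)**2)**2 - 1458*0*4*(-3) = (-8 + 4*9)**2 - 0*(-3) = (-8 + 36)**2 - 1458*0 = 28**2 + 0 = 784 + 0 = 784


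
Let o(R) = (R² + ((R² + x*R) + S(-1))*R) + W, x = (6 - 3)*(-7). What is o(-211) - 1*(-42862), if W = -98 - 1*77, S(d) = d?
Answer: -10241453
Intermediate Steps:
W = -175 (W = -98 - 77 = -175)
x = -21 (x = 3*(-7) = -21)
o(R) = -175 + R² + R*(-1 + R² - 21*R) (o(R) = (R² + ((R² - 21*R) - 1)*R) - 175 = (R² + (-1 + R² - 21*R)*R) - 175 = (R² + R*(-1 + R² - 21*R)) - 175 = -175 + R² + R*(-1 + R² - 21*R))
o(-211) - 1*(-42862) = (-175 + (-211)³ - 1*(-211) - 20*(-211)²) - 1*(-42862) = (-175 - 9393931 + 211 - 20*44521) + 42862 = (-175 - 9393931 + 211 - 890420) + 42862 = -10284315 + 42862 = -10241453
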